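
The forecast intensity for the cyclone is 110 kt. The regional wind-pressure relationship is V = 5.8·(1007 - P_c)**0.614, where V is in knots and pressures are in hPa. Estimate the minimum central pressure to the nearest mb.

886 mb

ΔP = (V / 5.8)^(1/0.614) = (110/5.8)^1.629.
110/5.8 = 18.966; 18.966^1.629 ≈ 120.61 mb.
P_c = 1007 − 120.61 = 886.39 ≈ 886 mb.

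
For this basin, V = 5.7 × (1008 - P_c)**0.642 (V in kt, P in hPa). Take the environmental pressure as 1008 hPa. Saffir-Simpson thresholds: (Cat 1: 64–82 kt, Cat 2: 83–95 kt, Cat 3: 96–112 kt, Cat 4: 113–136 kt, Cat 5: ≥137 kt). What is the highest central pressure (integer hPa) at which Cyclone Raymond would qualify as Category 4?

Category 4 begins at V = 113 kt.
Required ΔP = (113/5.7)^(1/0.642) = 19.825^1.558 ≈ 104.85 hPa.
P_c ≤ 1008 − 104.85 = 903.15, so the highest integer P_c is 903 hPa.

903 hPa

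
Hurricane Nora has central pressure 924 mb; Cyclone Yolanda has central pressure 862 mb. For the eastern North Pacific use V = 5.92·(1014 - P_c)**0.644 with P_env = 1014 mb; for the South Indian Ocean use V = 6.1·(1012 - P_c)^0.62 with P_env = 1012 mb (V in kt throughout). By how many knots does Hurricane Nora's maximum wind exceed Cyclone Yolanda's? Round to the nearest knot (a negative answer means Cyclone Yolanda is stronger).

-29 kt

Hurricane Nora: ΔP = 90; V ≈ 5.92 × 90^0.644 ≈ 107.36 kt.
Cyclone Yolanda: ΔP = 150; V ≈ 6.1 × 150^0.62 ≈ 136.30 kt.
Difference ≈ 107.36 − 136.30 = -28.94 → -29 kt.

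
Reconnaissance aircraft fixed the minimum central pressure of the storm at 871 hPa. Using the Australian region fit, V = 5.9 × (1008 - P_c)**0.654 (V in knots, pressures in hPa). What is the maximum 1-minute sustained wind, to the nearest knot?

147 kt

ΔP = 1008 − 871 = 137 hPa.
137^0.654 ≈ 24.970.
V ≈ 5.9 × 24.970 ≈ 147.3 kt.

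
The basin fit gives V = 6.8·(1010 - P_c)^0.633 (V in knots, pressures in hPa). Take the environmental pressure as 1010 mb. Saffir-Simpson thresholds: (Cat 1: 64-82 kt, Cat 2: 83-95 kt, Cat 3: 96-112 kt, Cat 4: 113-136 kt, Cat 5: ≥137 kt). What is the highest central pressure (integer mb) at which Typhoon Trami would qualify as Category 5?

895 mb

Category 5 begins at V = 137 kt.
Required ΔP = (137/6.8)^(1/0.633) = 20.147^1.580 ≈ 114.91 mb.
P_c ≤ 1010 − 114.91 = 895.09, so the highest integer P_c is 895 mb.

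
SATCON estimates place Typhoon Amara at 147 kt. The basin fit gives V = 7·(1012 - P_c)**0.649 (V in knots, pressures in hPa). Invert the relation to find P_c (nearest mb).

ΔP = (V / 7)^(1/0.649) = (147/7)^1.541.
147/7 = 21.000; 21.000^1.541 ≈ 108.97 mb.
P_c = 1012 − 108.97 = 903.03 ≈ 903 mb.

903 mb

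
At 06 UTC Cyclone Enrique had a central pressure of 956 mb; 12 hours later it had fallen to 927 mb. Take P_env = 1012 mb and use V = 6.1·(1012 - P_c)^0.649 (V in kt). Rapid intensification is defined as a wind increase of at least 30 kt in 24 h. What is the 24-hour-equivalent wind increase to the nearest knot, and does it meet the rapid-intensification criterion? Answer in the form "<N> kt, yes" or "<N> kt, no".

52 kt, yes

V₁: ΔP = 56, V ≈ 6.1 × 56^0.649 ≈ 83.16 kt.
V₂: ΔP = 85, V ≈ 6.1 × 85^0.649 ≈ 109.02 kt.
ΔV over 12 h = 25.86 kt → 24 h equivalent = 25.86 × 24/12 ≈ 51.72 kt.
52 kt ≥ 30 kt ⇒ rapid intensification.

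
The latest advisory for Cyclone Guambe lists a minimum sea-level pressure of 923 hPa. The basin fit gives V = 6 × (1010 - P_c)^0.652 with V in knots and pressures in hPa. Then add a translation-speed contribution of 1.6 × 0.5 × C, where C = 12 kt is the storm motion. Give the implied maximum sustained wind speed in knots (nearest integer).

120 kt

ΔP = 1010 − 923 = 87 hPa.
87^0.652 ≈ 18.389.
V ≈ 6 × 18.389 ≈ 110.3 kt.
Translation term: 1.6 × 0.5 × 12 = 9.6 kt.
Corrected V ≈ 119.9 kt → 120 kt.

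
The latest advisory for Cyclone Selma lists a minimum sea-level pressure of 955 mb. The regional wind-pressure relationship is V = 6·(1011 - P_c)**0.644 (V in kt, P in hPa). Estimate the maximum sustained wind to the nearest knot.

80 kt

ΔP = 1011 − 955 = 56 mb.
56^0.644 ≈ 13.361.
V ≈ 6 × 13.361 ≈ 80.2 kt.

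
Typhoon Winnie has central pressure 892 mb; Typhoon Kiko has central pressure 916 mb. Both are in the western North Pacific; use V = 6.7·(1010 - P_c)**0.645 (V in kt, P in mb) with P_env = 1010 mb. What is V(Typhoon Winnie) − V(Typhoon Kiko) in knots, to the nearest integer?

Typhoon Winnie: ΔP = 118; V ≈ 6.7 × 118^0.645 ≈ 145.36 kt.
Typhoon Kiko: ΔP = 94; V ≈ 6.7 × 94^0.645 ≈ 125.53 kt.
Difference ≈ 145.36 − 125.53 = 19.83 → 20 kt.

20 kt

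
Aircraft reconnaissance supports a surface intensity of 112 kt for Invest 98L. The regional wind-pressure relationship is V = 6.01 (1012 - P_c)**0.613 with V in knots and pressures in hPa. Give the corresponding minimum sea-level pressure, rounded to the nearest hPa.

ΔP = (V / 6.01)^(1/0.613) = (112/6.01)^1.631.
112/6.01 = 18.636; 18.636^1.631 ≈ 118.12 hPa.
P_c = 1012 − 118.12 = 893.88 ≈ 894 hPa.

894 hPa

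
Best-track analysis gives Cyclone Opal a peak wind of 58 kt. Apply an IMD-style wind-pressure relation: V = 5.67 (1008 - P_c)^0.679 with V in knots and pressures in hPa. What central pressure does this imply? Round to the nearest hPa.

977 hPa

ΔP = (V / 5.67)^(1/0.679) = (58/5.67)^1.473.
58/5.67 = 10.229; 10.229^1.473 ≈ 30.71 hPa.
P_c = 1008 − 30.71 = 977.29 ≈ 977 hPa.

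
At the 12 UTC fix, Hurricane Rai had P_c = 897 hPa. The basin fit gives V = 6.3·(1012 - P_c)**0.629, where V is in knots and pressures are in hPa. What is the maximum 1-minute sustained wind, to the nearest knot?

ΔP = 1012 − 897 = 115 hPa.
115^0.629 ≈ 19.778.
V ≈ 6.3 × 19.778 ≈ 124.6 kt.

125 kt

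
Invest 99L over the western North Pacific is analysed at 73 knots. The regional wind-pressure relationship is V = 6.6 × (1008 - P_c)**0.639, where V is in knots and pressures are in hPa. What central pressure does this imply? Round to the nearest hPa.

965 hPa

ΔP = (V / 6.6)^(1/0.639) = (73/6.6)^1.565.
73/6.6 = 11.061; 11.061^1.565 ≈ 43.00 hPa.
P_c = 1008 − 43.00 = 965.00 ≈ 965 hPa.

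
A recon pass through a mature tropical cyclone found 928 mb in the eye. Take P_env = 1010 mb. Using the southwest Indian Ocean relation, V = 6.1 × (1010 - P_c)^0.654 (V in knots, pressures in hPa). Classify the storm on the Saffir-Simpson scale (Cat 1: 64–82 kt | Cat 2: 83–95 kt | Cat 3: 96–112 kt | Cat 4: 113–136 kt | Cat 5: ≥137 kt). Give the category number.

ΔP = 1010 − 928 = 82 mb.
V ≈ 6.1 × 82^0.654 = 6.1 × 17.85 ≈ 109 kt.
109 kt falls in the Category 3 band.

3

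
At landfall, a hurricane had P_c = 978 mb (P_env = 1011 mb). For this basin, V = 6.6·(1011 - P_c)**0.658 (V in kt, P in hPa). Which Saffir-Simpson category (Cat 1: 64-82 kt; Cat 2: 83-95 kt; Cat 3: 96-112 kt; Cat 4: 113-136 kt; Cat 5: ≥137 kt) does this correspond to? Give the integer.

ΔP = 1011 − 978 = 33 mb.
V ≈ 6.6 × 33^0.658 = 6.6 × 9.98 ≈ 66 kt.
66 kt falls in the Category 1 band.

1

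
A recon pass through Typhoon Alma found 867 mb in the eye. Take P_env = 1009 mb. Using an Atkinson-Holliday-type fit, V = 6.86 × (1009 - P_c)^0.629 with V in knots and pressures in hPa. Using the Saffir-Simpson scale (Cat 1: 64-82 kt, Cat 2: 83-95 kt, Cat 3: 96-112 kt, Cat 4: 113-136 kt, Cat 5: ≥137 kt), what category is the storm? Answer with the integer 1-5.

5

ΔP = 1009 − 867 = 142 mb.
V ≈ 6.86 × 142^0.629 = 6.86 × 22.58 ≈ 155 kt.
155 kt falls in the Category 5 band.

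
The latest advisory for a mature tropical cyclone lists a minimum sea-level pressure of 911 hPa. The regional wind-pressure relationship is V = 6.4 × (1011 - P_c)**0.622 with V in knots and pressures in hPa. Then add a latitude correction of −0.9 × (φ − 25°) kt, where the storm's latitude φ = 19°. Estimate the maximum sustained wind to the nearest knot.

118 kt

ΔP = 1011 − 911 = 100 hPa.
100^0.622 ≈ 17.539.
V ≈ 6.4 × 17.539 ≈ 112.2 kt.
Latitude correction: −0.9 × (19 − 25) = 5.4 kt.
Corrected V ≈ 117.6 kt → 118 kt.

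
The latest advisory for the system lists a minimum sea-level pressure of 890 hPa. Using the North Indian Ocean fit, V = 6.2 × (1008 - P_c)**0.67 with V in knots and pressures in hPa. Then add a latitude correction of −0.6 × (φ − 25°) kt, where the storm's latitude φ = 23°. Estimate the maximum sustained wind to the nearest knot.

153 kt

ΔP = 1008 − 890 = 118 hPa.
118^0.67 ≈ 24.443.
V ≈ 6.2 × 24.443 ≈ 151.5 kt.
Latitude correction: −0.6 × (23 − 25) = 1.2 kt.
Corrected V ≈ 152.7 kt → 153 kt.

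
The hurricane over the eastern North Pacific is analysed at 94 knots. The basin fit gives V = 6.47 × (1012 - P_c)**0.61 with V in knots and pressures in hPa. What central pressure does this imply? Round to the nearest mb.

932 mb

ΔP = (V / 6.47)^(1/0.61) = (94/6.47)^1.639.
94/6.47 = 14.529; 14.529^1.639 ≈ 80.41 mb.
P_c = 1012 − 80.41 = 931.59 ≈ 932 mb.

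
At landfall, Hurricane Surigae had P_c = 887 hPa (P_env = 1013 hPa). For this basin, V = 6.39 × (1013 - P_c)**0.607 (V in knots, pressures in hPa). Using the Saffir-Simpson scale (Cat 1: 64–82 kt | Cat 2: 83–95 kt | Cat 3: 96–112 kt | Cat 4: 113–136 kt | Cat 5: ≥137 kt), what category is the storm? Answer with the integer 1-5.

4

ΔP = 1013 − 887 = 126 hPa.
V ≈ 6.39 × 126^0.607 = 6.39 × 18.83 ≈ 120 kt.
120 kt falls in the Category 4 band.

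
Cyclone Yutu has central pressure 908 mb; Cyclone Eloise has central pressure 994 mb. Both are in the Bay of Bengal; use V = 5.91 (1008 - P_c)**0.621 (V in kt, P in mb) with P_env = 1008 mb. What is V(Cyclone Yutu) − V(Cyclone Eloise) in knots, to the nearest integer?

Cyclone Yutu: ΔP = 100; V ≈ 5.91 × 100^0.621 ≈ 103.18 kt.
Cyclone Eloise: ΔP = 14; V ≈ 5.91 × 14^0.621 ≈ 30.43 kt.
Difference ≈ 103.18 − 30.43 = 72.75 → 73 kt.

73 kt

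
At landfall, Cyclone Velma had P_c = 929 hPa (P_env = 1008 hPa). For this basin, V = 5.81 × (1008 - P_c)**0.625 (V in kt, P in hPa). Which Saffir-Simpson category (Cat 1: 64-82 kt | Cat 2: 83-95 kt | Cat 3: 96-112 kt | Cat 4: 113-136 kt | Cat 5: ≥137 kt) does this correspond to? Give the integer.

2

ΔP = 1008 − 929 = 79 hPa.
V ≈ 5.81 × 79^0.625 = 5.81 × 15.35 ≈ 89 kt.
89 kt falls in the Category 2 band.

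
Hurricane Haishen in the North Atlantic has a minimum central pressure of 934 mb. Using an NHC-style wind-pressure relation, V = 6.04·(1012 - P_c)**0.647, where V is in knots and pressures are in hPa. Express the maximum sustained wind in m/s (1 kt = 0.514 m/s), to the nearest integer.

ΔP = 1012 − 934 = 78 mb.
V ≈ 6.04 × 78^0.647 = 6.04 × 16.757 ≈ 101.210 kt.
101.210 × 0.514 ≈ 52.02 m/s → 52 m/s.

52 m/s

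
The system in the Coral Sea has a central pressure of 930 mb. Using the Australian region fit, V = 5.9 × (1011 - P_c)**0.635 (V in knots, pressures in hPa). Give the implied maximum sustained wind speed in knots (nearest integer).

ΔP = 1011 − 930 = 81 mb.
81^0.635 ≈ 16.289.
V ≈ 5.9 × 16.289 ≈ 96.1 kt.

96 kt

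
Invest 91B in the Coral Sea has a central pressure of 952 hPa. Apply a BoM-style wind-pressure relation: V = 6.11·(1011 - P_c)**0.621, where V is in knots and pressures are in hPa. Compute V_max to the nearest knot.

77 kt

ΔP = 1011 − 952 = 59 hPa.
59^0.621 ≈ 12.581.
V ≈ 6.11 × 12.581 ≈ 76.9 kt.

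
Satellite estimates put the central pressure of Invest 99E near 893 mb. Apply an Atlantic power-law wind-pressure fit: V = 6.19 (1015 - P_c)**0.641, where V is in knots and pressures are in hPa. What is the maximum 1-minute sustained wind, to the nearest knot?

ΔP = 1015 − 893 = 122 mb.
122^0.641 ≈ 21.745.
V ≈ 6.19 × 21.745 ≈ 134.6 kt.

135 kt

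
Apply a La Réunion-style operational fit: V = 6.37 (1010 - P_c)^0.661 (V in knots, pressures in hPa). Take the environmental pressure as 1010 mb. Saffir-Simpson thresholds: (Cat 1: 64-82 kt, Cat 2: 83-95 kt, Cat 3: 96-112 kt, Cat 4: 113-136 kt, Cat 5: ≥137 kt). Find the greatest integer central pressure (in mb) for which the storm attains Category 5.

Category 5 begins at V = 137 kt.
Required ΔP = (137/6.37)^(1/0.661) = 21.507^1.513 ≈ 103.75 mb.
P_c ≤ 1010 − 103.75 = 906.25, so the highest integer P_c is 906 mb.

906 mb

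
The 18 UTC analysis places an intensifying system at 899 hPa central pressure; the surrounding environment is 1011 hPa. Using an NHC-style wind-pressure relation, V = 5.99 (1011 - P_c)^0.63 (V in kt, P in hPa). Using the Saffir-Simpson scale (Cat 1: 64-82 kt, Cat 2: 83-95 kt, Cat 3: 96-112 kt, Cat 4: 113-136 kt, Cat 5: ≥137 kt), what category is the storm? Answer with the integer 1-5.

ΔP = 1011 − 899 = 112 hPa.
V ≈ 5.99 × 112^0.63 = 5.99 × 19.54 ≈ 117 kt.
117 kt falls in the Category 4 band.

4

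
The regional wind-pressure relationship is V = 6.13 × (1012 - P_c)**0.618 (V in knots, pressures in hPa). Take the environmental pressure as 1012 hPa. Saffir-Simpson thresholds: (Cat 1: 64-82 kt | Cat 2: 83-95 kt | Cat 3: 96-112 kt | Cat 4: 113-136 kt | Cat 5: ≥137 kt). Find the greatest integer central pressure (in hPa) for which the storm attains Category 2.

944 hPa

Category 2 begins at V = 83 kt.
Required ΔP = (83/6.13)^(1/0.618) = 13.540^1.618 ≈ 67.78 hPa.
P_c ≤ 1012 − 67.78 = 944.22, so the highest integer P_c is 944 hPa.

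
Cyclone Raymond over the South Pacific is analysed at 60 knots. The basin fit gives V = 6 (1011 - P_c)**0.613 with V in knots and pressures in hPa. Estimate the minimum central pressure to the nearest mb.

968 mb

ΔP = (V / 6)^(1/0.613) = (60/6)^1.631.
60/6 = 10.000; 10.000^1.631 ≈ 42.79 mb.
P_c = 1011 − 42.79 = 968.21 ≈ 968 mb.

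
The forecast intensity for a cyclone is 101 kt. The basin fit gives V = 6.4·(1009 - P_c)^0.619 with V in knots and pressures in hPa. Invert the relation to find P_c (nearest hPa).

ΔP = (V / 6.4)^(1/0.619) = (101/6.4)^1.616.
101/6.4 = 15.781; 15.781^1.616 ≈ 86.22 hPa.
P_c = 1009 − 86.22 = 922.78 ≈ 923 hPa.

923 hPa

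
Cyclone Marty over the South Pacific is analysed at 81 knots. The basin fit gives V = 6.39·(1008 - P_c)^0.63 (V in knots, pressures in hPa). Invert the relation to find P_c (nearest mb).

ΔP = (V / 6.39)^(1/0.63) = (81/6.39)^1.587.
81/6.39 = 12.676; 12.676^1.587 ≈ 56.33 mb.
P_c = 1008 − 56.33 = 951.67 ≈ 952 mb.

952 mb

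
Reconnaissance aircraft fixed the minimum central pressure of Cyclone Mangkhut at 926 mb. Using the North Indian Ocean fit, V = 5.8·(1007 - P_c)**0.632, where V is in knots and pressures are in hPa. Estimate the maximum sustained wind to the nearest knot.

93 kt

ΔP = 1007 − 926 = 81 mb.
81^0.632 ≈ 16.075.
V ≈ 5.8 × 16.075 ≈ 93.2 kt.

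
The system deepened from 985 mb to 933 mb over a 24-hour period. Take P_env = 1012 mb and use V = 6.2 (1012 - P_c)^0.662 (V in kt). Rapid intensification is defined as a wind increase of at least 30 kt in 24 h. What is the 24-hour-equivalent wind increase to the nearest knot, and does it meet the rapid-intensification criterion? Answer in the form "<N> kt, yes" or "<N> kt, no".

57 kt, yes

V₁: ΔP = 27, V ≈ 6.2 × 27^0.662 ≈ 54.95 kt.
V₂: ΔP = 79, V ≈ 6.2 × 79^0.662 ≈ 111.85 kt.
ΔV over 24 h = 56.90 kt → 24 h equivalent = 56.90 × 24/24 ≈ 56.90 kt.
57 kt ≥ 30 kt ⇒ rapid intensification.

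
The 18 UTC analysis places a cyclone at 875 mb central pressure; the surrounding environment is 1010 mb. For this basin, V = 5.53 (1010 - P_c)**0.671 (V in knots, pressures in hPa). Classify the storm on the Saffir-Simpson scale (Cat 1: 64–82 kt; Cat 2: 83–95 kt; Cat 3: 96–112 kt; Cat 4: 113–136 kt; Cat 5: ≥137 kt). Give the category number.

ΔP = 1010 − 875 = 135 mb.
V ≈ 5.53 × 135^0.671 = 5.53 × 26.88 ≈ 149 kt.
149 kt falls in the Category 5 band.

5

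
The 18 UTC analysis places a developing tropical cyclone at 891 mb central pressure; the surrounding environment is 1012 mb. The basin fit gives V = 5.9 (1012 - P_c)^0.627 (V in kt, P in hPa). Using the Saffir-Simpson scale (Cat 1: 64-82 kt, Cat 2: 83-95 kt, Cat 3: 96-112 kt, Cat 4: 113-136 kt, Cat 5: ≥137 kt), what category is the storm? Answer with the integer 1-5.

4

ΔP = 1012 − 891 = 121 mb.
V ≈ 5.9 × 121^0.627 = 5.9 × 20.23 ≈ 119 kt.
119 kt falls in the Category 4 band.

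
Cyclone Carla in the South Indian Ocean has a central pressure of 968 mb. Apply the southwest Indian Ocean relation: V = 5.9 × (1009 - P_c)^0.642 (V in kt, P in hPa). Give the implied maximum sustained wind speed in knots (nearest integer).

ΔP = 1009 − 968 = 41 mb.
41^0.642 ≈ 10.849.
V ≈ 5.9 × 10.849 ≈ 64.0 kt.

64 kt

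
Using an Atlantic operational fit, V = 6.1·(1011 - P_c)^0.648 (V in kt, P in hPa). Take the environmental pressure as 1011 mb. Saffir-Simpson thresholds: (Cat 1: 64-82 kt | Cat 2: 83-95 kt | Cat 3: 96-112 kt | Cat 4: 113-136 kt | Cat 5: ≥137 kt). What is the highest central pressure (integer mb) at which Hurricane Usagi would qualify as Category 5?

889 mb

Category 5 begins at V = 137 kt.
Required ΔP = (137/6.1)^(1/0.648) = 22.459^1.543 ≈ 121.75 mb.
P_c ≤ 1011 − 121.75 = 889.25, so the highest integer P_c is 889 mb.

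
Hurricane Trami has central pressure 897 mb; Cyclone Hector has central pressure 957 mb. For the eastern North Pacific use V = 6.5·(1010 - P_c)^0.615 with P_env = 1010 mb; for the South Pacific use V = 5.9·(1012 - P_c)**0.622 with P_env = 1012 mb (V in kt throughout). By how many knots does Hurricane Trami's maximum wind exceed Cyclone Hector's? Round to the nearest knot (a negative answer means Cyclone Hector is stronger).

48 kt

Hurricane Trami: ΔP = 113; V ≈ 6.5 × 113^0.615 ≈ 119.00 kt.
Cyclone Hector: ΔP = 55; V ≈ 5.9 × 55^0.622 ≈ 71.34 kt.
Difference ≈ 119.00 − 71.34 = 47.66 → 48 kt.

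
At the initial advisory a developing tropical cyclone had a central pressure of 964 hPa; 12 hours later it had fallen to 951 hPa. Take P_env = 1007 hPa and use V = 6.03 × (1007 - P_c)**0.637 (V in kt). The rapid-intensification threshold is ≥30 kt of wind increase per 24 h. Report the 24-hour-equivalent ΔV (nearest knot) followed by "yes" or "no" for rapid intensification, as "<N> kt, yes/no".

V₁: ΔP = 43, V ≈ 6.03 × 43^0.637 ≈ 66.20 kt.
V₂: ΔP = 56, V ≈ 6.03 × 56^0.637 ≈ 78.33 kt.
ΔV over 12 h = 12.13 kt → 24 h equivalent = 12.13 × 24/12 ≈ 24.26 kt.
24 kt < 30 kt ⇒ not rapid intensification.

24 kt, no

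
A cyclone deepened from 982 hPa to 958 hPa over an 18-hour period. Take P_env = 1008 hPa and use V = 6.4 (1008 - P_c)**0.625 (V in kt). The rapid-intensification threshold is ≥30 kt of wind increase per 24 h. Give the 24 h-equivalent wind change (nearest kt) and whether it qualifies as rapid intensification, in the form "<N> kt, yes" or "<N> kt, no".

V₁: ΔP = 26, V ≈ 6.4 × 26^0.625 ≈ 49.04 kt.
V₂: ΔP = 50, V ≈ 6.4 × 50^0.625 ≈ 73.80 kt.
ΔV over 18 h = 24.76 kt → 24 h equivalent = 24.76 × 24/18 ≈ 33.01 kt.
33 kt ≥ 30 kt ⇒ rapid intensification.

33 kt, yes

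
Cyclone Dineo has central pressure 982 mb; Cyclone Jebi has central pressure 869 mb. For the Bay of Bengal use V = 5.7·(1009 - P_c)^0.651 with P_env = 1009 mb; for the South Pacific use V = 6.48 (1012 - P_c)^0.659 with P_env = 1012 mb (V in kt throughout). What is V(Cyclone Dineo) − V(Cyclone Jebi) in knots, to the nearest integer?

-122 kt

Cyclone Dineo: ΔP = 27; V ≈ 5.7 × 27^0.651 ≈ 48.72 kt.
Cyclone Jebi: ΔP = 143; V ≈ 6.48 × 143^0.659 ≈ 170.59 kt.
Difference ≈ 48.72 − 170.59 = -121.87 → -122 kt.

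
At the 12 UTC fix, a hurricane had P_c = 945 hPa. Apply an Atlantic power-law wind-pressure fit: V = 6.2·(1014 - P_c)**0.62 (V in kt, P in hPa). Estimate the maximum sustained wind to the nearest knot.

ΔP = 1014 − 945 = 69 hPa.
69^0.62 ≈ 13.807.
V ≈ 6.2 × 13.807 ≈ 85.6 kt.

86 kt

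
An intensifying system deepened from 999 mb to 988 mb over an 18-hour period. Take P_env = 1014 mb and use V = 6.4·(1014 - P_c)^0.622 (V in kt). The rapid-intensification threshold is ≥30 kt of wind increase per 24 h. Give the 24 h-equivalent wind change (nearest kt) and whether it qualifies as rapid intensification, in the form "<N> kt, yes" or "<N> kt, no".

V₁: ΔP = 15, V ≈ 6.4 × 15^0.622 ≈ 34.49 kt.
V₂: ΔP = 26, V ≈ 6.4 × 26^0.622 ≈ 48.56 kt.
ΔV over 18 h = 14.07 kt → 24 h equivalent = 14.07 × 24/18 ≈ 18.76 kt.
19 kt < 30 kt ⇒ not rapid intensification.

19 kt, no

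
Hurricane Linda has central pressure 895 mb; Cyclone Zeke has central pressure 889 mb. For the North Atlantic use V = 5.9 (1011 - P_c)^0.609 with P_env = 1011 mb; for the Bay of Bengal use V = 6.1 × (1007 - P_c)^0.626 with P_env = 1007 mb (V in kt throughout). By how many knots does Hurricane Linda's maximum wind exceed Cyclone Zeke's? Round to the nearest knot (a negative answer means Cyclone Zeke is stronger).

-14 kt

Hurricane Linda: ΔP = 116; V ≈ 5.9 × 116^0.609 ≈ 106.69 kt.
Cyclone Zeke: ΔP = 118; V ≈ 6.1 × 118^0.626 ≈ 120.87 kt.
Difference ≈ 106.69 − 120.87 = -14.18 → -14 kt.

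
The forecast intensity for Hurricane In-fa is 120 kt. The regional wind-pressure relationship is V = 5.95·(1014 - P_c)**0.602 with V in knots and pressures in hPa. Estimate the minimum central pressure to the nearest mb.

ΔP = (V / 5.95)^(1/0.602) = (120/5.95)^1.661.
120/5.95 = 20.168; 20.168^1.661 ≈ 146.97 mb.
P_c = 1014 − 146.97 = 867.03 ≈ 867 mb.

867 mb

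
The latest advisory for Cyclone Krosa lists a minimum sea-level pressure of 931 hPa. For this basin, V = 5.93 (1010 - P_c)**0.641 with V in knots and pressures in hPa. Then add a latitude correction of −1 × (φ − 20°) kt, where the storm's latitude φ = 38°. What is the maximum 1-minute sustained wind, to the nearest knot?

80 kt

ΔP = 1010 − 931 = 79 hPa.
79^0.641 ≈ 16.458.
V ≈ 5.93 × 16.458 ≈ 97.6 kt.
Latitude correction: −1 × (38 − 20) = -18 kt.
Corrected V ≈ 79.6 kt → 80 kt.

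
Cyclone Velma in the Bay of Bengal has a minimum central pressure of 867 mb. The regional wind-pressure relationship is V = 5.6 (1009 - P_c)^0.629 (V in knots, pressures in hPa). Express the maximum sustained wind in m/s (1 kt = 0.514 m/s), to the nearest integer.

ΔP = 1009 − 867 = 142 mb.
V ≈ 5.6 × 142^0.629 = 5.6 × 22.583 ≈ 126.467 kt.
126.467 × 0.514 ≈ 65.00 m/s → 65 m/s.

65 m/s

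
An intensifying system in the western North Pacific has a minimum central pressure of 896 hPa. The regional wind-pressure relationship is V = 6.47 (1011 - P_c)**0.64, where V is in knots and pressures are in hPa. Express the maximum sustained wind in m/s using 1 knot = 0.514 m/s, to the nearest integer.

69 m/s

ΔP = 1011 − 896 = 115 hPa.
V ≈ 6.47 × 115^0.64 = 6.47 × 20.838 ≈ 134.819 kt.
134.819 × 0.514 ≈ 69.30 m/s → 69 m/s.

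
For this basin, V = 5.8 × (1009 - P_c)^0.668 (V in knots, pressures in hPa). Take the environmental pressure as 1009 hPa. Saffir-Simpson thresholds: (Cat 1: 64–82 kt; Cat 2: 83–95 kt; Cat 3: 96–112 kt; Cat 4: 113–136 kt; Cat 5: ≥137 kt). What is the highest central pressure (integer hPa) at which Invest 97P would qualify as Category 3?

Category 3 begins at V = 96 kt.
Required ΔP = (96/5.8)^(1/0.668) = 16.552^1.497 ≈ 66.78 hPa.
P_c ≤ 1009 − 66.78 = 942.22, so the highest integer P_c is 942 hPa.

942 hPa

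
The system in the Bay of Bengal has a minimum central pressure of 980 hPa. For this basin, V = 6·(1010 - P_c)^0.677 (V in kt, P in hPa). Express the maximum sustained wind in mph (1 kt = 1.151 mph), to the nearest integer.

ΔP = 1010 − 980 = 30 hPa.
V ≈ 6 × 30^0.677 = 6 × 10.000 ≈ 60.002 kt.
60.002 × 1.151 ≈ 69.06 mph → 69 mph.

69 mph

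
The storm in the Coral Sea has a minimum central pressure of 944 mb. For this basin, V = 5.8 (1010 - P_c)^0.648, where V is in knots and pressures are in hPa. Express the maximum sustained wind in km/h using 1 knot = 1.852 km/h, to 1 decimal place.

162.2 km/h

ΔP = 1010 − 944 = 66 mb.
V ≈ 5.8 × 66^0.648 = 5.8 × 15.103 ≈ 87.598 kt.
87.598 × 1.852 ≈ 162.23 km/h → 162.2 km/h.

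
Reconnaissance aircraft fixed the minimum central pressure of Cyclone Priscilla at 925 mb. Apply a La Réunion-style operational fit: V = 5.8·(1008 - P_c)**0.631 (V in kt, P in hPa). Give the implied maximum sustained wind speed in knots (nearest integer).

94 kt

ΔP = 1008 − 925 = 83 mb.
83^0.631 ≈ 16.253.
V ≈ 5.8 × 16.253 ≈ 94.3 kt.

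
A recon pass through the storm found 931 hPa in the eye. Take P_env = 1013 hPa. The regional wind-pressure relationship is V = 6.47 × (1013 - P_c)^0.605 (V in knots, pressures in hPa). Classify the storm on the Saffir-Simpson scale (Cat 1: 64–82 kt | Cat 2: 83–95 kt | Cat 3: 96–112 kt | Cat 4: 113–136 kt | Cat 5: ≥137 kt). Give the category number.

ΔP = 1013 − 931 = 82 hPa.
V ≈ 6.47 × 82^0.605 = 6.47 × 14.38 ≈ 93 kt.
93 kt falls in the Category 2 band.

2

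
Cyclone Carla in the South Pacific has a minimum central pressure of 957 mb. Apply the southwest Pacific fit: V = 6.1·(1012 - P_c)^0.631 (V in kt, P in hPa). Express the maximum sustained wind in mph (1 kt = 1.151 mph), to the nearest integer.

ΔP = 1012 − 957 = 55 mb.
V ≈ 6.1 × 55^0.631 = 6.1 × 12.536 ≈ 76.471 kt.
76.471 × 1.151 ≈ 88.02 mph → 88 mph.

88 mph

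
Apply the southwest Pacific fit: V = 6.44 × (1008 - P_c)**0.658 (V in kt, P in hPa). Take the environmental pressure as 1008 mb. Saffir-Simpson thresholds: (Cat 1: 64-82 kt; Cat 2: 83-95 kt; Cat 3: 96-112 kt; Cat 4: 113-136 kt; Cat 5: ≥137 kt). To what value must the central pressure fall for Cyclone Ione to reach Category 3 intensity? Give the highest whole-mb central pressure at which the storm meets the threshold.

947 mb

Category 3 begins at V = 96 kt.
Required ΔP = (96/6.44)^(1/0.658) = 14.907^1.520 ≈ 60.71 mb.
P_c ≤ 1008 − 60.71 = 947.29, so the highest integer P_c is 947 mb.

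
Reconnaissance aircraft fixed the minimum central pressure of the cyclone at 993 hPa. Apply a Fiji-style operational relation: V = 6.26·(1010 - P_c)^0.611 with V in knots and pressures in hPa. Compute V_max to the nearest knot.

35 kt

ΔP = 1010 − 993 = 17 hPa.
17^0.611 ≈ 5.647.
V ≈ 6.26 × 5.647 ≈ 35.3 kt.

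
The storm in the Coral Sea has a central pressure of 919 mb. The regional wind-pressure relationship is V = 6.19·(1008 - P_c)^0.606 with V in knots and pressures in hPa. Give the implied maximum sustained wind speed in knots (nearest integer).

ΔP = 1008 − 919 = 89 mb.
89^0.606 ≈ 15.182.
V ≈ 6.19 × 15.182 ≈ 94.0 kt.

94 kt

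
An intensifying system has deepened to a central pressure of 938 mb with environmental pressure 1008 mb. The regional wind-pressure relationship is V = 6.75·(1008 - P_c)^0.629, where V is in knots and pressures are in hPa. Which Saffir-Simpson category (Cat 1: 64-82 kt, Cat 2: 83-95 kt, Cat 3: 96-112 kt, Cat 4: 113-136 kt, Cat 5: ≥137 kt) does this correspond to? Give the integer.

ΔP = 1008 − 938 = 70 mb.
V ≈ 6.75 × 70^0.629 = 6.75 × 14.47 ≈ 98 kt.
98 kt falls in the Category 3 band.

3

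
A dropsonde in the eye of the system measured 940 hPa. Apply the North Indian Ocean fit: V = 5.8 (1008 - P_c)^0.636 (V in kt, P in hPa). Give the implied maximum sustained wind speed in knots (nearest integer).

85 kt

ΔP = 1008 − 940 = 68 hPa.
68^0.636 ≈ 14.638.
V ≈ 5.8 × 14.638 ≈ 84.9 kt.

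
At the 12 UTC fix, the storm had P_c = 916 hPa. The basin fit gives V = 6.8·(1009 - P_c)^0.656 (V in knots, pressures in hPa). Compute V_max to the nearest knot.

ΔP = 1009 − 916 = 93 hPa.
93^0.656 ≈ 19.558.
V ≈ 6.8 × 19.558 ≈ 133.0 kt.

133 kt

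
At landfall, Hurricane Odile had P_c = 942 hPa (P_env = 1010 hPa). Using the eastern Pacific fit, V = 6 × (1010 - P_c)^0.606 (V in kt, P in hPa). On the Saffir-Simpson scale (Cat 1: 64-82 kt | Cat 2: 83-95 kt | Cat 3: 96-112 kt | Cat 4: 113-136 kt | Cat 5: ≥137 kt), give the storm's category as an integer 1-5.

1

ΔP = 1010 − 942 = 68 hPa.
V ≈ 6 × 68^0.606 = 6 × 12.90 ≈ 77 kt.
77 kt falls in the Category 1 band.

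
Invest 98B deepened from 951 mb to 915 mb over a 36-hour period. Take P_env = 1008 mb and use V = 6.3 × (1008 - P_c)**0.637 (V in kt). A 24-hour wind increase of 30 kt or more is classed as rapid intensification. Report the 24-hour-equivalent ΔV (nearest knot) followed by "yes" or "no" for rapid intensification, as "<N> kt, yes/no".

V₁: ΔP = 57, V ≈ 6.3 × 57^0.637 ≈ 82.76 kt.
V₂: ΔP = 93, V ≈ 6.3 × 93^0.637 ≈ 113.05 kt.
ΔV over 36 h = 30.29 kt → 24 h equivalent = 30.29 × 24/36 ≈ 20.19 kt.
20 kt < 30 kt ⇒ not rapid intensification.

20 kt, no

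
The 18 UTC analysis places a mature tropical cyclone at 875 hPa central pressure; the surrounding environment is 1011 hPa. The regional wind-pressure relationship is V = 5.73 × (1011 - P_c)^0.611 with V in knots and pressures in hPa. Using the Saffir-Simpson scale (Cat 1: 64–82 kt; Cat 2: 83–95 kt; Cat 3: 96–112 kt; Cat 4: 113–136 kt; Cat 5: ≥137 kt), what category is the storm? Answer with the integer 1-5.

ΔP = 1011 − 875 = 136 hPa.
V ≈ 5.73 × 136^0.611 = 5.73 × 20.12 ≈ 115 kt.
115 kt falls in the Category 4 band.

4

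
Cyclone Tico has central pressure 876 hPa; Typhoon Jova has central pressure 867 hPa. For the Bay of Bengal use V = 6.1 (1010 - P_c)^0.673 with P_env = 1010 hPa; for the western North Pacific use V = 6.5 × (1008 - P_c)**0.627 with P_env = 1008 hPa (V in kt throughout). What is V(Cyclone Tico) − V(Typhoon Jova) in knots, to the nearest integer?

20 kt

Cyclone Tico: ΔP = 134; V ≈ 6.1 × 134^0.673 ≈ 164.77 kt.
Typhoon Jova: ΔP = 141; V ≈ 6.5 × 141^0.627 ≈ 144.70 kt.
Difference ≈ 164.77 − 144.70 = 20.07 → 20 kt.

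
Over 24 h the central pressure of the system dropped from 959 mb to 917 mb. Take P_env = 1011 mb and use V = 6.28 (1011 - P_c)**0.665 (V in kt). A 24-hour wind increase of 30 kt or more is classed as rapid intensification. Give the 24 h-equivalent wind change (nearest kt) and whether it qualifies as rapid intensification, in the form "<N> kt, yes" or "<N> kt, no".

42 kt, yes

V₁: ΔP = 52, V ≈ 6.28 × 52^0.665 ≈ 86.92 kt.
V₂: ΔP = 94, V ≈ 6.28 × 94^0.665 ≈ 128.85 kt.
ΔV over 24 h = 41.93 kt → 24 h equivalent = 41.93 × 24/24 ≈ 41.93 kt.
42 kt ≥ 30 kt ⇒ rapid intensification.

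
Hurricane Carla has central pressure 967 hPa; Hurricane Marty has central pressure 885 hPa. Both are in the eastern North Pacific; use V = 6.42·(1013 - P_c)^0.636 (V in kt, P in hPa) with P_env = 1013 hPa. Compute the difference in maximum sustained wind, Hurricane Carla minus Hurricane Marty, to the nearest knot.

Hurricane Carla: ΔP = 46; V ≈ 6.42 × 46^0.636 ≈ 73.29 kt.
Hurricane Marty: ΔP = 128; V ≈ 6.42 × 128^0.636 ≈ 140.51 kt.
Difference ≈ 73.29 − 140.51 = -67.22 → -67 kt.

-67 kt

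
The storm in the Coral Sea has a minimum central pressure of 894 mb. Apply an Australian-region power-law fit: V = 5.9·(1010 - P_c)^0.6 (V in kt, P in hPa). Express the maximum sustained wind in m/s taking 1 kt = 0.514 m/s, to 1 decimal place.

ΔP = 1010 − 894 = 116 mb.
V ≈ 5.9 × 116^0.6 = 5.9 × 17.325 ≈ 102.218 kt.
102.218 × 0.514 ≈ 52.54 m/s → 52.5 m/s.

52.5 m/s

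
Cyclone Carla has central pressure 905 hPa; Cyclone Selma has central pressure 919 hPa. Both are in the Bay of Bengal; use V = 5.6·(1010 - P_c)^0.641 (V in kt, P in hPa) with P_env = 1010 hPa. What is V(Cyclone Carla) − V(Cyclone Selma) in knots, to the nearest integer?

Cyclone Carla: ΔP = 105; V ≈ 5.6 × 105^0.641 ≈ 110.60 kt.
Cyclone Selma: ΔP = 91; V ≈ 5.6 × 91^0.641 ≈ 100.91 kt.
Difference ≈ 110.60 − 100.91 = 9.69 → 10 kt.

10 kt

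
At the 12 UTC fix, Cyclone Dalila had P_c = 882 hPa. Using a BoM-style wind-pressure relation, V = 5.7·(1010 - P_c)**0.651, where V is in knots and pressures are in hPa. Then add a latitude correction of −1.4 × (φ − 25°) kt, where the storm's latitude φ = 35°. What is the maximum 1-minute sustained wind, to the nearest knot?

ΔP = 1010 − 882 = 128 hPa.
128^0.651 ≈ 23.539.
V ≈ 5.7 × 23.539 ≈ 134.2 kt.
Latitude correction: −1.4 × (35 − 25) = -14 kt.
Corrected V ≈ 120.2 kt → 120 kt.

120 kt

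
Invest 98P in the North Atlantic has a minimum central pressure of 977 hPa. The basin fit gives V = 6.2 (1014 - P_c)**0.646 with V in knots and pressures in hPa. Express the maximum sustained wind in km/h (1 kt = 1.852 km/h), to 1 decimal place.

118.3 km/h

ΔP = 1014 − 977 = 37 hPa.
V ≈ 6.2 × 37^0.646 = 6.2 × 10.305 ≈ 63.893 kt.
63.893 × 1.852 ≈ 118.33 km/h → 118.3 km/h.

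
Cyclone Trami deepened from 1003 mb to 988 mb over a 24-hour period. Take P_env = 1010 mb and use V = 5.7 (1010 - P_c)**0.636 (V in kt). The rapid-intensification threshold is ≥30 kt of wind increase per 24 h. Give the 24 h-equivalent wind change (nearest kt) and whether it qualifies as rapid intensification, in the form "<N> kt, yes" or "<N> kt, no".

21 kt, no

V₁: ΔP = 7, V ≈ 5.7 × 7^0.636 ≈ 19.65 kt.
V₂: ΔP = 22, V ≈ 5.7 × 22^0.636 ≈ 40.71 kt.
ΔV over 24 h = 21.06 kt → 24 h equivalent = 21.06 × 24/24 ≈ 21.06 kt.
21 kt < 30 kt ⇒ not rapid intensification.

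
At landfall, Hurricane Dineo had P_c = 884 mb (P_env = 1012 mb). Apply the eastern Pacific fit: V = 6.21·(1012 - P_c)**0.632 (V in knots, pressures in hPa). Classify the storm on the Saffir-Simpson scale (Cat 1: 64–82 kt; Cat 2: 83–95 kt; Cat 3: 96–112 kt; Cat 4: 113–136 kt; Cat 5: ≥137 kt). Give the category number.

ΔP = 1012 − 884 = 128 mb.
V ≈ 6.21 × 128^0.632 = 6.21 × 21.47 ≈ 133 kt.
133 kt falls in the Category 4 band.

4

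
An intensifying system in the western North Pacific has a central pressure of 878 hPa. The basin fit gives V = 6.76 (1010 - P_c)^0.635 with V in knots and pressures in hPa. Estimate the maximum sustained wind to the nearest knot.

ΔP = 1010 − 878 = 132 hPa.
132^0.635 ≈ 22.211.
V ≈ 6.76 × 22.211 ≈ 150.1 kt.

150 kt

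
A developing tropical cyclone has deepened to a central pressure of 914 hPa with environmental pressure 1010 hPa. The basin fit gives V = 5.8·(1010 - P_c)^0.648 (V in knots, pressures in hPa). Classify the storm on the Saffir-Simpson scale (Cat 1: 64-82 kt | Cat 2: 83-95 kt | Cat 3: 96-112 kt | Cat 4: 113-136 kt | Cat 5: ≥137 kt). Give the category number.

3

ΔP = 1010 − 914 = 96 hPa.
V ≈ 5.8 × 96^0.648 = 5.8 × 19.25 ≈ 112 kt.
112 kt falls in the Category 3 band.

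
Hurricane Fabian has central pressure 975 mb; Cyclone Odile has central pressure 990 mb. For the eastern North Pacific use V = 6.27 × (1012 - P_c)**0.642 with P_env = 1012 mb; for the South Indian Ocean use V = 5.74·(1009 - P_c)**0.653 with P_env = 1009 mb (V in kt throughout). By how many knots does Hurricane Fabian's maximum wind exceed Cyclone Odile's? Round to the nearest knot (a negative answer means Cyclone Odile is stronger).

Hurricane Fabian: ΔP = 37; V ≈ 6.27 × 37^0.642 ≈ 63.69 kt.
Cyclone Odile: ΔP = 19; V ≈ 5.74 × 19^0.653 ≈ 39.26 kt.
Difference ≈ 63.69 − 39.26 = 24.43 → 24 kt.

24 kt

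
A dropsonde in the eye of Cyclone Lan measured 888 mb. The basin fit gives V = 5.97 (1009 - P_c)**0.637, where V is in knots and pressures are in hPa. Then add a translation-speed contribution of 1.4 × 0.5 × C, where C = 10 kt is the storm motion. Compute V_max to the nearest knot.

ΔP = 1009 − 888 = 121 mb.
121^0.637 ≈ 21.219.
V ≈ 5.97 × 21.219 ≈ 126.7 kt.
Translation term: 1.4 × 0.5 × 10 = 7 kt.
Corrected V ≈ 133.7 kt → 134 kt.

134 kt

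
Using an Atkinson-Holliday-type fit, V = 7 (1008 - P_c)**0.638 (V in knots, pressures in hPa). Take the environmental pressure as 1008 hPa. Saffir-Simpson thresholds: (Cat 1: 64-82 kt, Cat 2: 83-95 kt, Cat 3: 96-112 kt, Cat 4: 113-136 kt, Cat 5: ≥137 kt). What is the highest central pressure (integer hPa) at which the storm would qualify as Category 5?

Category 5 begins at V = 137 kt.
Required ΔP = (137/7)^(1/0.638) = 19.571^1.567 ≈ 105.80 hPa.
P_c ≤ 1008 − 105.80 = 902.20, so the highest integer P_c is 902 hPa.

902 hPa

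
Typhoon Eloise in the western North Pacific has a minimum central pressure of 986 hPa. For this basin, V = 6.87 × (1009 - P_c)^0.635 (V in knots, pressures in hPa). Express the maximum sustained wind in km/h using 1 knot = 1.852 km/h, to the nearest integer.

ΔP = 1009 − 986 = 23 hPa.
V ≈ 6.87 × 23^0.635 = 6.87 × 7.323 ≈ 50.310 kt.
50.310 × 1.852 ≈ 93.17 km/h → 93 km/h.

93 km/h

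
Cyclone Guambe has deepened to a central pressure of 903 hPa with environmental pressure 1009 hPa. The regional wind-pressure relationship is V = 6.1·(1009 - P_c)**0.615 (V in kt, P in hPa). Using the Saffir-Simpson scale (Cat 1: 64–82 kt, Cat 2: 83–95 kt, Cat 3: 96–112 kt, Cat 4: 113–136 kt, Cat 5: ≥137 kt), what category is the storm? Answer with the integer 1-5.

3

ΔP = 1009 − 903 = 106 hPa.
V ≈ 6.1 × 106^0.615 = 6.1 × 17.60 ≈ 107 kt.
107 kt falls in the Category 3 band.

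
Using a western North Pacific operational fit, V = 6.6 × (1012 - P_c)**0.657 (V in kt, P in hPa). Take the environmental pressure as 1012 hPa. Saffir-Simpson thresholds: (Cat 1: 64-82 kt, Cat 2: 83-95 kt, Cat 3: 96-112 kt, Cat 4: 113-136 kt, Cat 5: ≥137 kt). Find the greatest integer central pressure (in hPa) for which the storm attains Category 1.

Category 1 begins at V = 64 kt.
Required ΔP = (64/6.6)^(1/0.657) = 9.697^1.522 ≈ 31.75 hPa.
P_c ≤ 1012 − 31.75 = 980.25, so the highest integer P_c is 980 hPa.

980 hPa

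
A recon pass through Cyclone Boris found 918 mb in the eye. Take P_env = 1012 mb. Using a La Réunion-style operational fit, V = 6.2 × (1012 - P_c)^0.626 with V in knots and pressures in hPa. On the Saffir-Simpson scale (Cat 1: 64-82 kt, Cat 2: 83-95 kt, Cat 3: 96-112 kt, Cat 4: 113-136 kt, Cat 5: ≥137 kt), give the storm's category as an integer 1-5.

ΔP = 1012 − 918 = 94 mb.
V ≈ 6.2 × 94^0.626 = 6.2 × 17.19 ≈ 107 kt.
107 kt falls in the Category 3 band.

3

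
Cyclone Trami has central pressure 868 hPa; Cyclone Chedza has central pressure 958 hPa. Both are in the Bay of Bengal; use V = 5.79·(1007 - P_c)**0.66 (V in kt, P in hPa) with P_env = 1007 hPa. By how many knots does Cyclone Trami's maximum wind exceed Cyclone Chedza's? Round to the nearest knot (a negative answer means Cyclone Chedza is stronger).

75 kt

Cyclone Trami: ΔP = 139; V ≈ 5.79 × 139^0.66 ≈ 150.34 kt.
Cyclone Chedza: ΔP = 49; V ≈ 5.79 × 49^0.66 ≈ 75.55 kt.
Difference ≈ 150.34 − 75.55 = 74.79 → 75 kt.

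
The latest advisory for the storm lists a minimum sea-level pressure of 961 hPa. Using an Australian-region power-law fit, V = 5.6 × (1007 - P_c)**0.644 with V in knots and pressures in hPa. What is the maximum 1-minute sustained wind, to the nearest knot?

66 kt

ΔP = 1007 − 961 = 46 hPa.
46^0.644 ≈ 11.771.
V ≈ 5.6 × 11.771 ≈ 65.9 kt.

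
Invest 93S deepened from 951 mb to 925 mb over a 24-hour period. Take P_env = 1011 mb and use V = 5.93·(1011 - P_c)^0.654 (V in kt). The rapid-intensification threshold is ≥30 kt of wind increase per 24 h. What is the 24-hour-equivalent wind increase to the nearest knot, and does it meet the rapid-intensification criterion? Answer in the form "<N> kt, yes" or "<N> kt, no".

23 kt, no

V₁: ΔP = 60, V ≈ 5.93 × 60^0.654 ≈ 86.29 kt.
V₂: ΔP = 86, V ≈ 5.93 × 86^0.654 ≈ 109.20 kt.
ΔV over 24 h = 22.91 kt → 24 h equivalent = 22.91 × 24/24 ≈ 22.91 kt.
23 kt < 30 kt ⇒ not rapid intensification.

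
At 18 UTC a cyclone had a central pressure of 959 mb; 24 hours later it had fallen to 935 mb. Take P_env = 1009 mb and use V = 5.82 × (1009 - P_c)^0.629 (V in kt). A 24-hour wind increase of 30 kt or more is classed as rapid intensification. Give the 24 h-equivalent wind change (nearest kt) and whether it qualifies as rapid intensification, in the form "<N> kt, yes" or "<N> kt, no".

19 kt, no

V₁: ΔP = 50, V ≈ 5.82 × 50^0.629 ≈ 68.17 kt.
V₂: ΔP = 74, V ≈ 5.82 × 74^0.629 ≈ 87.23 kt.
ΔV over 24 h = 19.06 kt → 24 h equivalent = 19.06 × 24/24 ≈ 19.06 kt.
19 kt < 30 kt ⇒ not rapid intensification.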